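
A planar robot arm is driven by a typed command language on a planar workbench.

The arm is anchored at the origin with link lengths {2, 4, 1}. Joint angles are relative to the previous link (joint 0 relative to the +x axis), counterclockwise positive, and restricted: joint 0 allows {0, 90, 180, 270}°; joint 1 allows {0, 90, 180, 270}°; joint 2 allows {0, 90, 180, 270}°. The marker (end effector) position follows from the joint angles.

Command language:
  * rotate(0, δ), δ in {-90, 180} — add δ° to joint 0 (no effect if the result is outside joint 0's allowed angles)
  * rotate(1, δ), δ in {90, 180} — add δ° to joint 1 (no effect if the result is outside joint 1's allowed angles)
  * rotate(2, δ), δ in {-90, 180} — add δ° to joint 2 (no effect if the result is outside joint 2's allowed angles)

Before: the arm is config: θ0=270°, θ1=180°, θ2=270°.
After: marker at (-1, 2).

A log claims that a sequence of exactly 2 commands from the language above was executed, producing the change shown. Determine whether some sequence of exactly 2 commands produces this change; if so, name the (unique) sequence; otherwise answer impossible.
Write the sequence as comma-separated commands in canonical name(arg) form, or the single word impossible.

rotate(2, -90), rotate(2, -90)

initial: config: θ0=270°, θ1=180°, θ2=270°
[1] after rotate(2, -90): config: θ0=270°, θ1=180°, θ2=180°
[2] after rotate(2, -90): config: θ0=270°, θ1=180°, θ2=90°
no other 2-command option fits: unique.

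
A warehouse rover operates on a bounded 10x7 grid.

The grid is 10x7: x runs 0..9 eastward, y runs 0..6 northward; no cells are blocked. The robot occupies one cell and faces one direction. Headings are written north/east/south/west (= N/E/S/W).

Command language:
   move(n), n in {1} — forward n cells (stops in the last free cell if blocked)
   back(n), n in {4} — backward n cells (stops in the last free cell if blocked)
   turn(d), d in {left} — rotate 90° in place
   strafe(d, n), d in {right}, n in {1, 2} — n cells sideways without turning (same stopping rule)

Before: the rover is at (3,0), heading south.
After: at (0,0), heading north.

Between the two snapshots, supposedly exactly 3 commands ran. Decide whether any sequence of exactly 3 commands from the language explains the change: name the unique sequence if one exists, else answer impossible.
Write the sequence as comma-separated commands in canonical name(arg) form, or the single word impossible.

key: back(4) runs into the grid edge before its full distance
from: at (3,0), heading south
[1] after turn(left): at (3,0), heading east
[2] after back(4): at (0,0), heading east
[3] after turn(left): at (0,0), heading north
no other 3-command option fits: unique.

turn(left), back(4), turn(left)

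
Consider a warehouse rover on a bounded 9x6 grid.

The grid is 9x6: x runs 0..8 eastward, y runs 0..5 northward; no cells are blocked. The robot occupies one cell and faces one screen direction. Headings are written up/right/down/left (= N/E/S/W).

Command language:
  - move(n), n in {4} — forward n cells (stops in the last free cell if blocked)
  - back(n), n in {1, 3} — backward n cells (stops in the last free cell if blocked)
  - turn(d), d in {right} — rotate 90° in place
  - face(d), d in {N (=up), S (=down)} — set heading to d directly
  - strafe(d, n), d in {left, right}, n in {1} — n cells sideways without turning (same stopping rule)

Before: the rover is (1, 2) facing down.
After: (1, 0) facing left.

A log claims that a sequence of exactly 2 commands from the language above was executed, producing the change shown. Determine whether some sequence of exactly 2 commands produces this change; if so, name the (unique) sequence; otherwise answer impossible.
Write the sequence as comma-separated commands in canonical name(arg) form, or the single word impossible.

move(4), turn(right)

key: move(4) runs into the grid edge before its full distance
initial: (1, 2) facing down
[1] after move(4): (1, 0) facing down
[2] after turn(right): (1, 0) facing left
uniquely the one of 64 2-step routes that fits.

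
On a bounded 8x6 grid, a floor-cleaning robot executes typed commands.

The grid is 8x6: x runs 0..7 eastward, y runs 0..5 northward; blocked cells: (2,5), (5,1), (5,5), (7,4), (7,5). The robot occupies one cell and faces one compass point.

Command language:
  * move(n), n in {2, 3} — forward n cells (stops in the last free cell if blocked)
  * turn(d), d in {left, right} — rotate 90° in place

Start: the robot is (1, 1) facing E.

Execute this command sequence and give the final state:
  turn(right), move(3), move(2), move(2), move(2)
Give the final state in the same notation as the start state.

start: (1, 1) facing E
[1] after turn(right): (1, 1) facing S
[2] after move(3): (1, 0) facing S
[3] after move(2): (1, 0) facing S
[4] after move(2): (1, 0) facing S
[5] after move(2): (1, 0) facing S

(1, 0) facing S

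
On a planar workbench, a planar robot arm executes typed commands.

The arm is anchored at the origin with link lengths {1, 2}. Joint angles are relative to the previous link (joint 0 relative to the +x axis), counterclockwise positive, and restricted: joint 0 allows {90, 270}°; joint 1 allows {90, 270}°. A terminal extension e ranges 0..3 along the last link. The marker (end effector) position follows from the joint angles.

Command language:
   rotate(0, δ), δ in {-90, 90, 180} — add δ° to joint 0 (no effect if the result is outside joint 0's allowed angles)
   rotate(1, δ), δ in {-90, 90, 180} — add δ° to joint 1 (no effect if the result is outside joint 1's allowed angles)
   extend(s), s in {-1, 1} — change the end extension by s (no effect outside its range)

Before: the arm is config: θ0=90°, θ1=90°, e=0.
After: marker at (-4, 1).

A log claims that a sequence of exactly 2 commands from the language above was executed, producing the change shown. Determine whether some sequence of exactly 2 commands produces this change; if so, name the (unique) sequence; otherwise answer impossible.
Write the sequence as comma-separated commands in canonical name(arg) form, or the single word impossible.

extend(1), extend(1)

from: config: θ0=90°, θ1=90°, e=0
1. extend(1) → config: θ0=90°, θ1=90°, e=1
2. extend(1) → config: θ0=90°, θ1=90°, e=2
no other 2-command option fits: unique.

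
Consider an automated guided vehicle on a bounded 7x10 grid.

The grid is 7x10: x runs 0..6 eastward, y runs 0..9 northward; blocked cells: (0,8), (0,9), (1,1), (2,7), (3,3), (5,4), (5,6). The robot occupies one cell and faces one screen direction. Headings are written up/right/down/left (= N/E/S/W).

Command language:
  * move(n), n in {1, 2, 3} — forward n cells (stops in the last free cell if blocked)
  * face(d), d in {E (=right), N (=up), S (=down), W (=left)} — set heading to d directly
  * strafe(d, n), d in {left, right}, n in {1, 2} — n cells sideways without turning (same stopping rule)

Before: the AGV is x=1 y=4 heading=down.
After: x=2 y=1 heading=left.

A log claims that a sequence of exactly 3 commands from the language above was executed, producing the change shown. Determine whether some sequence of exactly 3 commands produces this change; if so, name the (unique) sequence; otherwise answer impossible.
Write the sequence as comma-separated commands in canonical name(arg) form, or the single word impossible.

key: running face(W) before strafe(left, 1) would end elsewhere — order is forced
start: x=1 y=4 heading=down
1. strafe(left, 1) → x=2 y=4 heading=down
2. move(3) → x=2 y=1 heading=down
3. face(W) → x=2 y=1 heading=left
no other 3-command option fits: unique.

strafe(left, 1), move(3), face(W)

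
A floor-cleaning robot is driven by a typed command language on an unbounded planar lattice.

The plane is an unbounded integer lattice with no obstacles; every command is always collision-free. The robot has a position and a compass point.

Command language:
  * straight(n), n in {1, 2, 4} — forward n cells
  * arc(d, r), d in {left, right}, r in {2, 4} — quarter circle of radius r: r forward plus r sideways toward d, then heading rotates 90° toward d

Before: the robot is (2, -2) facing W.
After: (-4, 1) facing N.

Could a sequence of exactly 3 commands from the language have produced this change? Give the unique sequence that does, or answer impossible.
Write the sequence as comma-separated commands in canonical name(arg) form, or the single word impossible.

key: position moved to (-4,1) AND the heading swung to N — translation plus rotation needed
begin: (2, -2) facing W
t=1 straight(4) ⇒ (-2, -2) facing W
t=2 arc(right, 2) ⇒ (-4, 0) facing N
t=3 straight(1) ⇒ (-4, 1) facing N
all 343 alternatives checked — unique.

straight(4), arc(right, 2), straight(1)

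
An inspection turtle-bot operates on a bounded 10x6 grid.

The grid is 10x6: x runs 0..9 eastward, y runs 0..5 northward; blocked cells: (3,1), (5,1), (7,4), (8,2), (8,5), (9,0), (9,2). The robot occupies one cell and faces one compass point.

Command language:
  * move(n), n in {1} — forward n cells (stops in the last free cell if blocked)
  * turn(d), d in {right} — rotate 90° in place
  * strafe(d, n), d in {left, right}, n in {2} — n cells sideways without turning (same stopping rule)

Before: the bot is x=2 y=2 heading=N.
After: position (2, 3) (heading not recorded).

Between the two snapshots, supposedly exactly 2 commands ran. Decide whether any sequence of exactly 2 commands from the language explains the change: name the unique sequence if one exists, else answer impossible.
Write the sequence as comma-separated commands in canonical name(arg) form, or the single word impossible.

key: running turn(right) before move(1) would end elsewhere — order is forced
t0: x=2 y=2 heading=N
t=1 move(1) ⇒ x=2 y=3 heading=N
t=2 turn(right) ⇒ x=2 y=3 heading=E
uniquely the one of 16 2-step routes that fits.

move(1), turn(right)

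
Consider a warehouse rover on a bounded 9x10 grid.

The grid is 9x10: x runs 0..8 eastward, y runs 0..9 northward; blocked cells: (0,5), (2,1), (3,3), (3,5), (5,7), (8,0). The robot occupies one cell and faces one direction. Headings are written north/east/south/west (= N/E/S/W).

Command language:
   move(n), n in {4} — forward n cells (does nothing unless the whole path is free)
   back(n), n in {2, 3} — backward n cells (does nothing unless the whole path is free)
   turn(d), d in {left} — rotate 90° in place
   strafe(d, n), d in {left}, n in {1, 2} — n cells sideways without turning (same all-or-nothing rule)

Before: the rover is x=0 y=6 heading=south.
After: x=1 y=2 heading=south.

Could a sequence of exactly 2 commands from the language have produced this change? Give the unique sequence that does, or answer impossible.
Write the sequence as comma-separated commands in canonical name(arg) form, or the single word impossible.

key: heading stays S — no command in the sequence turns
t0: x=0 y=6 heading=south
1. strafe(left, 1) → x=1 y=6 heading=south
2. move(4) → x=1 y=2 heading=south
no other 2-command option fits: unique.

strafe(left, 1), move(4)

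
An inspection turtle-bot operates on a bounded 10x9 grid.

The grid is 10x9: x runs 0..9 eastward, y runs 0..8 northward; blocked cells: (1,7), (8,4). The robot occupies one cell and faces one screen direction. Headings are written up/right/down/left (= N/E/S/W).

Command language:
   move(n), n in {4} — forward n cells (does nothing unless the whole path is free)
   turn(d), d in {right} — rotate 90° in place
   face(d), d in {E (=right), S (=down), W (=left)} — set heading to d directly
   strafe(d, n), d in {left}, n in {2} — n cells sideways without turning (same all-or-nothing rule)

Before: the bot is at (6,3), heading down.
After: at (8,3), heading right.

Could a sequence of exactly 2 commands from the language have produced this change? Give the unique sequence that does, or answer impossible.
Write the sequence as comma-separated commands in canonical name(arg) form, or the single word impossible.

strafe(left, 2), face(E)

key: running face(E) before strafe(left, 2) would end elsewhere — order is forced
begin: at (6,3), heading down
1. strafe(left, 2) → at (8,3), heading down
2. face(E) → at (8,3), heading right
all 36 alternatives checked — unique.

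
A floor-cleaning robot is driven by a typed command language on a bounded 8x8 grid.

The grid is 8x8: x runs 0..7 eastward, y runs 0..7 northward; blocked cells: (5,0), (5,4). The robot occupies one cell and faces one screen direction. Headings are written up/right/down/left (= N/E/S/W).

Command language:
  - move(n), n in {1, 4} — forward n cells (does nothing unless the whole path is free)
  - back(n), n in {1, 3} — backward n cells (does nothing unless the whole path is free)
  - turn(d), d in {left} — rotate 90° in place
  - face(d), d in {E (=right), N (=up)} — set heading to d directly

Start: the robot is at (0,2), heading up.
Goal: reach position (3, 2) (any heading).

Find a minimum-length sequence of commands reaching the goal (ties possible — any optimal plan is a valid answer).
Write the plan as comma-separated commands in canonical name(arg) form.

turn(left), back(3)

start: at (0,2), heading up
t=1 turn(left) ⇒ at (0,2), heading left
t=2 back(3) ⇒ at (3,2), heading left
minimal: 2 command(s), checked below 2.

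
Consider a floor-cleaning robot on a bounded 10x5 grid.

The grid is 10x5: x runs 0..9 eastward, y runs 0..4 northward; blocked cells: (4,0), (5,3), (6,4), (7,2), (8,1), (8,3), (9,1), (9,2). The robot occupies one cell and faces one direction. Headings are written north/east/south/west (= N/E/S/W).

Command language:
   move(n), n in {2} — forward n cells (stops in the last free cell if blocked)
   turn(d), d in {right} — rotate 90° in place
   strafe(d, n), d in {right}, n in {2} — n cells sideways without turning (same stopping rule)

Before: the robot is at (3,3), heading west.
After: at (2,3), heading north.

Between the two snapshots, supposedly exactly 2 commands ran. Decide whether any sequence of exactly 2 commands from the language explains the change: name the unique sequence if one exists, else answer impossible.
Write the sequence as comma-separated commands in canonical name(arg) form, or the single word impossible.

impossible

every 2-command combo misses the target.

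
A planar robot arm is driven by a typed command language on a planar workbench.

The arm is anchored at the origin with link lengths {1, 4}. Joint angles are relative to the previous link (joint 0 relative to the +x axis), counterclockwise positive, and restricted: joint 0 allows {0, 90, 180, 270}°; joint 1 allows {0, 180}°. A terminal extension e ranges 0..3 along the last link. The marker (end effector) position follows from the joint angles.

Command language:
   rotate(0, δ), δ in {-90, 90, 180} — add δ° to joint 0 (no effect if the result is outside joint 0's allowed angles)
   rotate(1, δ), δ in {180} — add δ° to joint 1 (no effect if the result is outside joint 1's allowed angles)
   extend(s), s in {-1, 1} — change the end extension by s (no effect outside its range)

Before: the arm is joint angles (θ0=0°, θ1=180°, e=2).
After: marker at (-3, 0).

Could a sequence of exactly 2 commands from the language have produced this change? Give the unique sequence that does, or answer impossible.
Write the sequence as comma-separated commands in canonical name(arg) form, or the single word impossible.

extend(-1), extend(-1)

t0: joint angles (θ0=0°, θ1=180°, e=2)
step 1 (extend(-1)): joint angles (θ0=0°, θ1=180°, e=1)
step 2 (extend(-1)): joint angles (θ0=0°, θ1=180°, e=0)
no rival 2-sequence matches.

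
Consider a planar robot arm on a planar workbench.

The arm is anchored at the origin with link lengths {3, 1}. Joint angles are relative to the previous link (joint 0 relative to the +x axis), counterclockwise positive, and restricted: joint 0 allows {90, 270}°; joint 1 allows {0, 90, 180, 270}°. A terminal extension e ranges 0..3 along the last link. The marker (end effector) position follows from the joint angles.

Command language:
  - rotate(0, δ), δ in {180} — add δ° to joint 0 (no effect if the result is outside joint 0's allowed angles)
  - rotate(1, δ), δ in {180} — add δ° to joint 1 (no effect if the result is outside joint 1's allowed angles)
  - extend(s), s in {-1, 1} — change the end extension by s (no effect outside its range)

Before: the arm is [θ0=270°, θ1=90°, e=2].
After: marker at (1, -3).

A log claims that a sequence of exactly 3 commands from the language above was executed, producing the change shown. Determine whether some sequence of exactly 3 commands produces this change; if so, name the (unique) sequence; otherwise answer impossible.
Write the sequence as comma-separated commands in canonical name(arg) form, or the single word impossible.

initial: [θ0=270°, θ1=90°, e=2]
[1] after extend(-1): [θ0=270°, θ1=90°, e=1]
[2] after extend(-1): [θ0=270°, θ1=90°, e=0]
[3] after extend(-1): [θ0=270°, θ1=90°, e=0]
no rival 3-sequence matches.

extend(-1), extend(-1), extend(-1)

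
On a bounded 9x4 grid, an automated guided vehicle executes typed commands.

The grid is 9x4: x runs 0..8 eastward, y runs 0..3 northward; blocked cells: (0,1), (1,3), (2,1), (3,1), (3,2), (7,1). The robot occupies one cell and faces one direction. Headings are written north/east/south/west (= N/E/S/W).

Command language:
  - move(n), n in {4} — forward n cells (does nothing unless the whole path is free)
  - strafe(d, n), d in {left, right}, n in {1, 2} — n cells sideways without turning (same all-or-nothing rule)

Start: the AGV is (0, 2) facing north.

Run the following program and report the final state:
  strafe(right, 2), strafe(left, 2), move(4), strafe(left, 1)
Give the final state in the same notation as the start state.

(0, 2) facing north

start: (0, 2) facing north
1. strafe(right, 2) → (2, 2) facing north
2. strafe(left, 2) → (0, 2) facing north
3. move(4) → (0, 2) facing north
4. strafe(left, 1) → (0, 2) facing north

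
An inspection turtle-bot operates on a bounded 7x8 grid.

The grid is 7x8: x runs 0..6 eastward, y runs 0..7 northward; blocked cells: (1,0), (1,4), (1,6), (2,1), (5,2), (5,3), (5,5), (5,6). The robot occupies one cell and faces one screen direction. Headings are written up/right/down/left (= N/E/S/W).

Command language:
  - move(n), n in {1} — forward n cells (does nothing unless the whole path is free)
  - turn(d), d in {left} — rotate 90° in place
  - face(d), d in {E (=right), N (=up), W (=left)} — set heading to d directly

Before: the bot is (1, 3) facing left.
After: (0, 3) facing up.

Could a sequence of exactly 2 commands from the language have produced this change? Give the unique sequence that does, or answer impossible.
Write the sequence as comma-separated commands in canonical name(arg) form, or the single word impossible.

key: running face(N) before move(1) would end elsewhere — order is forced
initial: (1, 3) facing left
t=1 move(1) ⇒ (0, 3) facing left
t=2 face(N) ⇒ (0, 3) facing up
all 25 alternatives checked — unique.

move(1), face(N)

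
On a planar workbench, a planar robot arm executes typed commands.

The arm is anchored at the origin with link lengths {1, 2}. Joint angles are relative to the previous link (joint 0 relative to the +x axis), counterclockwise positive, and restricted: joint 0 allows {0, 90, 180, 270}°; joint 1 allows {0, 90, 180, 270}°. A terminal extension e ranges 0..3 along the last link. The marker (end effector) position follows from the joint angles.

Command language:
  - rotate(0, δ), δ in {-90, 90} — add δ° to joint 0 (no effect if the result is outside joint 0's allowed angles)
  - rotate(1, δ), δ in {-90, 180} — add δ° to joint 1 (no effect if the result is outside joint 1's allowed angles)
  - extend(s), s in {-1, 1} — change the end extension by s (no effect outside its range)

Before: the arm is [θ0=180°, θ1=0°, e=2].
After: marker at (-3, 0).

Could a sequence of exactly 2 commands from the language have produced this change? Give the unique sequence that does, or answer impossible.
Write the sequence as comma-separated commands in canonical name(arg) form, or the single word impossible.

extend(-1), extend(-1)

t0: [θ0=180°, θ1=0°, e=2]
[1] after extend(-1): [θ0=180°, θ1=0°, e=1]
[2] after extend(-1): [θ0=180°, θ1=0°, e=0]
all 36 alternatives checked — unique.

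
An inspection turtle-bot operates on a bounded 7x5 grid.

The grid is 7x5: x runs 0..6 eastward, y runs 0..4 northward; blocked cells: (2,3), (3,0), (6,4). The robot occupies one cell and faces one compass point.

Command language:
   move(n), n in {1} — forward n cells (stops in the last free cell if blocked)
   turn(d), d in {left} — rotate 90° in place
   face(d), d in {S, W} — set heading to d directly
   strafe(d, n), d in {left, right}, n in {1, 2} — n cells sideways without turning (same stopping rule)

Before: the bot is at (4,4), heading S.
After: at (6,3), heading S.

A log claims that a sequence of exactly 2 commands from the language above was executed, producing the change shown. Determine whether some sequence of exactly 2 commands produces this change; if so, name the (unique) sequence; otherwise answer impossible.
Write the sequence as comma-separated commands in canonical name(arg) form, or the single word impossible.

key: order matters: swapping move(1) and strafe(left, 2) lands elsewhere
begin: at (4,4), heading S
[1] after move(1): at (4,3), heading S
[2] after strafe(left, 2): at (6,3), heading S
uniquely the one of 64 2-step routes that fits.

move(1), strafe(left, 2)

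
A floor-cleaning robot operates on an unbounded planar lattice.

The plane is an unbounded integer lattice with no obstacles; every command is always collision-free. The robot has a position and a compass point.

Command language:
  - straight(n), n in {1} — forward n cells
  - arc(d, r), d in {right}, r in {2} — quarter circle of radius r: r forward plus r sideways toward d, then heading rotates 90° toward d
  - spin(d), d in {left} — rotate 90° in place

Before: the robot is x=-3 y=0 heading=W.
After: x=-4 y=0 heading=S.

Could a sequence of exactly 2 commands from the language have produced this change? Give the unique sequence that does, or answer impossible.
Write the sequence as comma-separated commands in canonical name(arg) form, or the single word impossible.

key: cell and facing (now S) both changed — the 2 commands mix motion and turning
start: x=-3 y=0 heading=W
step 1 (straight(1)): x=-4 y=0 heading=W
step 2 (spin(left)): x=-4 y=0 heading=S
no other 2-command option fits: unique.

straight(1), spin(left)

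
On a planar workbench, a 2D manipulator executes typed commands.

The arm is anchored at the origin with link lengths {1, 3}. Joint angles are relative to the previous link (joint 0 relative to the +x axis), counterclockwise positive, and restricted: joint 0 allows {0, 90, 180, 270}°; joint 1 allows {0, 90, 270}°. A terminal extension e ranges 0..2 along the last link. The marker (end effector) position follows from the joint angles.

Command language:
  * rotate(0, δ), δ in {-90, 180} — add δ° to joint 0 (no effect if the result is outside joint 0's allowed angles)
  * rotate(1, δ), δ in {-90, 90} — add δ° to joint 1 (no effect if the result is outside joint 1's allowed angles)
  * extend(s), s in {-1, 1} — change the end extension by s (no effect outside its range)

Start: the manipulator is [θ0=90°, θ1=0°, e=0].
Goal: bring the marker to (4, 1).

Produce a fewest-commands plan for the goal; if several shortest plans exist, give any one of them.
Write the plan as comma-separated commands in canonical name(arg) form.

extend(1), rotate(1, -90)

start: [θ0=90°, θ1=0°, e=0]
t=1 extend(1) ⇒ [θ0=90°, θ1=0°, e=1]
t=2 rotate(1, -90) ⇒ [θ0=90°, θ1=270°, e=1]
nothing shorter than 2 reaches the goal.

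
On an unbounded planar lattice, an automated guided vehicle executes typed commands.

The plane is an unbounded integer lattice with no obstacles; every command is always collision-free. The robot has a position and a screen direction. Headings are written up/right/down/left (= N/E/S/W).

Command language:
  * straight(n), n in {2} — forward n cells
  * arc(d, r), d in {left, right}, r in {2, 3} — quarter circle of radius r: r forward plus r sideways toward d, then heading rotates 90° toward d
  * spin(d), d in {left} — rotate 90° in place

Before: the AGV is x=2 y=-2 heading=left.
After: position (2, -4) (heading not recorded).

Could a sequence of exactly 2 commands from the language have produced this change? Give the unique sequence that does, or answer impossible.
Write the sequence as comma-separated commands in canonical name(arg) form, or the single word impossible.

key: order matters: swapping spin(left) and straight(2) lands elsewhere
initial: x=2 y=-2 heading=left
1. spin(left) → x=2 y=-2 heading=down
2. straight(2) → x=2 y=-4 heading=down
no rival 2-sequence matches.

spin(left), straight(2)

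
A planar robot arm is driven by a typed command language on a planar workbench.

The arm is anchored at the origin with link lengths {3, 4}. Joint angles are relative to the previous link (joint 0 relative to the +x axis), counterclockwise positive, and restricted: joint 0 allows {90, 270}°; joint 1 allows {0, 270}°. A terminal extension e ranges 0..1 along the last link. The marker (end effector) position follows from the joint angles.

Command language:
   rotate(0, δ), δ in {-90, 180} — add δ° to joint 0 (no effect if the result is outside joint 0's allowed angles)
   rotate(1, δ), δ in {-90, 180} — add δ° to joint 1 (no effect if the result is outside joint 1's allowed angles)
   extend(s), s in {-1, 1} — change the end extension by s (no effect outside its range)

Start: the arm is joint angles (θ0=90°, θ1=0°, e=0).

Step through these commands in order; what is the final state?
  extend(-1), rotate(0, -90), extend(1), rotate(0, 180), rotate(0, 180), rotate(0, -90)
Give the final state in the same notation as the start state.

joint angles (θ0=90°, θ1=0°, e=1)

t0: joint angles (θ0=90°, θ1=0°, e=0)
1. extend(-1) → joint angles (θ0=90°, θ1=0°, e=0)
2. rotate(0, -90) → joint angles (θ0=90°, θ1=0°, e=0)
3. extend(1) → joint angles (θ0=90°, θ1=0°, e=1)
4. rotate(0, 180) → joint angles (θ0=270°, θ1=0°, e=1)
5. rotate(0, 180) → joint angles (θ0=90°, θ1=0°, e=1)
6. rotate(0, -90) → joint angles (θ0=90°, θ1=0°, e=1)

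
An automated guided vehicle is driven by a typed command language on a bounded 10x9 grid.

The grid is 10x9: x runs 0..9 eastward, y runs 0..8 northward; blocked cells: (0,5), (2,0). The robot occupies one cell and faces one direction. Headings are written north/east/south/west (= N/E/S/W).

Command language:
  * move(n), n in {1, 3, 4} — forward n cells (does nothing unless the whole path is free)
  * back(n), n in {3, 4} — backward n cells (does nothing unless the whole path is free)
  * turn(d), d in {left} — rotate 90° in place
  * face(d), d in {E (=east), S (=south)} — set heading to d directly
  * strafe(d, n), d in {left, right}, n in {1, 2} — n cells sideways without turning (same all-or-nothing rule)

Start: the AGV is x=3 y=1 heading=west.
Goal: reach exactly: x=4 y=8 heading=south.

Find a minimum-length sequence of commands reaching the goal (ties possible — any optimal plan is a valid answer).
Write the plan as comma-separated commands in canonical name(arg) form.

t0: x=3 y=1 heading=west
step 1 (face(S)): x=3 y=1 heading=south
step 2 (back(3)): x=3 y=4 heading=south
step 3 (strafe(left, 1)): x=4 y=4 heading=south
step 4 (back(4)): x=4 y=8 heading=south
minimal: 4 command(s), checked below 4.

face(S), back(3), strafe(left, 1), back(4)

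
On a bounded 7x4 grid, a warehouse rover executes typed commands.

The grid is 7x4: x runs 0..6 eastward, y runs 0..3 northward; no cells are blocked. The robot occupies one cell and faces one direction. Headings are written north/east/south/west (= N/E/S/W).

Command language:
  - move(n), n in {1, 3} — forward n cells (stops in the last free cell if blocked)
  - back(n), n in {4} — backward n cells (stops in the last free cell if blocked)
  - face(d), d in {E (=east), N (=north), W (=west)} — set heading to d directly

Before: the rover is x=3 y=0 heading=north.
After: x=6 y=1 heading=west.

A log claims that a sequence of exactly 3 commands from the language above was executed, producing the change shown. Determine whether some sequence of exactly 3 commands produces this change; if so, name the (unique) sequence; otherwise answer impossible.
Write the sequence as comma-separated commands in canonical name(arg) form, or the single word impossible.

key: order matters: swapping move(1) and back(4) lands elsewhere
from: x=3 y=0 heading=north
[1] after move(1): x=3 y=1 heading=north
[2] after face(W): x=3 y=1 heading=west
[3] after back(4): x=6 y=1 heading=west
no other 3-command option fits: unique.

move(1), face(W), back(4)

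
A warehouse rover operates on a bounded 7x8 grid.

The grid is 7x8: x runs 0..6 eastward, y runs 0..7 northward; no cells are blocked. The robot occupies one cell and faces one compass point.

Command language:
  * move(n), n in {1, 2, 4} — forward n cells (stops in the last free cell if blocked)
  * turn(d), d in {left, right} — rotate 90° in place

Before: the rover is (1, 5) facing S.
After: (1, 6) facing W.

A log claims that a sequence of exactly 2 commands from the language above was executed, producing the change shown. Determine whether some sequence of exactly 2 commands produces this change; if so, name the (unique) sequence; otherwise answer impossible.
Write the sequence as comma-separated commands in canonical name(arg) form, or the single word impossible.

impossible

checked all 2-command options: none fits.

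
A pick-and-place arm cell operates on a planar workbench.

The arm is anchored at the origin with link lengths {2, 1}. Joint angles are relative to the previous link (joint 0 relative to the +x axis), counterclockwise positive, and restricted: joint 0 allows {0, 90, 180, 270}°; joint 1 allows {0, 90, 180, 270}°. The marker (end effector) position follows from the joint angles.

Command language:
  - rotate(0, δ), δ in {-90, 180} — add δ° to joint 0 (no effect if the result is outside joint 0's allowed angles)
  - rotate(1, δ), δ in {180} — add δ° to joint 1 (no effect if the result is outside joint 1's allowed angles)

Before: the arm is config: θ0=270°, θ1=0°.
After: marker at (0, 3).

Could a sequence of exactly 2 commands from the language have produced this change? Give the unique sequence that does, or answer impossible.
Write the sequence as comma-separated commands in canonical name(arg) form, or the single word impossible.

t0: config: θ0=270°, θ1=0°
[1] after rotate(0, -90): config: θ0=180°, θ1=0°
[2] after rotate(0, -90): config: θ0=90°, θ1=0°
uniquely the one of 9 2-step routes that fits.

rotate(0, -90), rotate(0, -90)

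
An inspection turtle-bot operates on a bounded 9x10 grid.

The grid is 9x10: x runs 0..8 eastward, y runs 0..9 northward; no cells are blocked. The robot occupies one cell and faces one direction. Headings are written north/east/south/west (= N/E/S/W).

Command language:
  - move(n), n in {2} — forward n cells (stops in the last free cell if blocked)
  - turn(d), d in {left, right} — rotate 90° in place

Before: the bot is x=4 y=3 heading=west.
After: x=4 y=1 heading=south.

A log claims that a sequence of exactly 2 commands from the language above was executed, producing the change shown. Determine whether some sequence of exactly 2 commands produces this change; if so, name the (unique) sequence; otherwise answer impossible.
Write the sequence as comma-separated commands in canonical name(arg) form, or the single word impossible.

key: cell and facing (now S) both changed — the 2 commands mix motion and turning
start: x=4 y=3 heading=west
step 1 (turn(left)): x=4 y=3 heading=south
step 2 (move(2)): x=4 y=1 heading=south
uniquely the one of 9 2-step routes that fits.

turn(left), move(2)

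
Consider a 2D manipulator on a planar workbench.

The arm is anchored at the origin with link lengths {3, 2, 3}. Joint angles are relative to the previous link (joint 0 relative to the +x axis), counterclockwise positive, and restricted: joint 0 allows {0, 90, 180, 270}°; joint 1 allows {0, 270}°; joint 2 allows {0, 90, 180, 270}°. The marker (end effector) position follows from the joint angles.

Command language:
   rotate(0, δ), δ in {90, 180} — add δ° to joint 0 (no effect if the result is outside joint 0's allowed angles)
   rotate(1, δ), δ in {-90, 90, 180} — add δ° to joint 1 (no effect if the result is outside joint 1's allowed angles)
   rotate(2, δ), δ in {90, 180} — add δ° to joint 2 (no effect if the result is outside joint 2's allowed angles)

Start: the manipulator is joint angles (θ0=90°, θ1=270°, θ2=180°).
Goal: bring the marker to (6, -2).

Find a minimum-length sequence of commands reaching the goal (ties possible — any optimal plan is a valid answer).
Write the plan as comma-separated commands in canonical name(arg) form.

from: joint angles (θ0=90°, θ1=270°, θ2=180°)
1. rotate(0, 90) → joint angles (θ0=180°, θ1=270°, θ2=180°)
2. rotate(2, 180) → joint angles (θ0=180°, θ1=270°, θ2=0°)
3. rotate(0, 180) → joint angles (θ0=0°, θ1=270°, θ2=0°)
4. rotate(2, 90) → joint angles (θ0=0°, θ1=270°, θ2=90°)
no 3-step plan works, so 4 is optimal.

rotate(0, 90), rotate(2, 180), rotate(0, 180), rotate(2, 90)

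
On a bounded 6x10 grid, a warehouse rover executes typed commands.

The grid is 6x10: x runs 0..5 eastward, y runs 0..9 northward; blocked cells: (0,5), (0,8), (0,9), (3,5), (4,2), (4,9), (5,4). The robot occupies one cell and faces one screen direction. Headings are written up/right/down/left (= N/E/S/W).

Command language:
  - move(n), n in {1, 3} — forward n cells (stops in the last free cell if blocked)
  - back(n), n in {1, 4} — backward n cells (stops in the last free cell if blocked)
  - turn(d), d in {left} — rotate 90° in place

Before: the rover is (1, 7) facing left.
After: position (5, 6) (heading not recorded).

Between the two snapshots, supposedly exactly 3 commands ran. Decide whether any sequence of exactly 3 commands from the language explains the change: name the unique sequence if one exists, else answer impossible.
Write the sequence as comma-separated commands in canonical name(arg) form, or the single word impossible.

back(4), turn(left), move(1)

key: order matters: swapping back(4) and move(1) lands elsewhere
initial: (1, 7) facing left
step 1 (back(4)): (5, 7) facing left
step 2 (turn(left)): (5, 7) facing down
step 3 (move(1)): (5, 6) facing down
no other 3-command option fits: unique.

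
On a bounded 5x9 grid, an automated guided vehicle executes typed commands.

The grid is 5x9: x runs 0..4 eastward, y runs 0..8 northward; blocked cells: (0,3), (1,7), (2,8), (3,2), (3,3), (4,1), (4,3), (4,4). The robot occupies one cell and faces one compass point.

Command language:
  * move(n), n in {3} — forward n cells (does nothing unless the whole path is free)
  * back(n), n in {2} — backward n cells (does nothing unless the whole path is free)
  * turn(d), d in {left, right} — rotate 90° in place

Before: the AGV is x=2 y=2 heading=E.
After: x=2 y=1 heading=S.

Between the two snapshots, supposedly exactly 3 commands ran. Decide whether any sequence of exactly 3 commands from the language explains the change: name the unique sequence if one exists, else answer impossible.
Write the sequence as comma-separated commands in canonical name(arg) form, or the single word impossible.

turn(right), back(2), move(3)

key: running move(3) before turn(right) would end elsewhere — order is forced
start: x=2 y=2 heading=E
1. turn(right) → x=2 y=2 heading=S
2. back(2) → x=2 y=4 heading=S
3. move(3) → x=2 y=1 heading=S
no rival 3-sequence matches.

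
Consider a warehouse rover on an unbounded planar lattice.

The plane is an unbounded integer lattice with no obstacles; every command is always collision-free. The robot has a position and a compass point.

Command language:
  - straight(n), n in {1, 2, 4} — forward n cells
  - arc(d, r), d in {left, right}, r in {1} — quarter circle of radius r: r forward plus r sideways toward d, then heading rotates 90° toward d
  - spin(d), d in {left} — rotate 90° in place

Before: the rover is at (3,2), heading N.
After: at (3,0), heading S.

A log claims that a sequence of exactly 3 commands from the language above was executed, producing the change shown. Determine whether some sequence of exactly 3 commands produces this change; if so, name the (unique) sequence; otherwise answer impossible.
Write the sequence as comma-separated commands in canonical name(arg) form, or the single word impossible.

spin(left), spin(left), straight(2)

key: cell and facing (now S) both changed — the 3 commands mix motion and turning
start: at (3,2), heading N
t=1 spin(left) ⇒ at (3,2), heading W
t=2 spin(left) ⇒ at (3,2), heading S
t=3 straight(2) ⇒ at (3,0), heading S
uniquely the one of 216 3-step routes that fits.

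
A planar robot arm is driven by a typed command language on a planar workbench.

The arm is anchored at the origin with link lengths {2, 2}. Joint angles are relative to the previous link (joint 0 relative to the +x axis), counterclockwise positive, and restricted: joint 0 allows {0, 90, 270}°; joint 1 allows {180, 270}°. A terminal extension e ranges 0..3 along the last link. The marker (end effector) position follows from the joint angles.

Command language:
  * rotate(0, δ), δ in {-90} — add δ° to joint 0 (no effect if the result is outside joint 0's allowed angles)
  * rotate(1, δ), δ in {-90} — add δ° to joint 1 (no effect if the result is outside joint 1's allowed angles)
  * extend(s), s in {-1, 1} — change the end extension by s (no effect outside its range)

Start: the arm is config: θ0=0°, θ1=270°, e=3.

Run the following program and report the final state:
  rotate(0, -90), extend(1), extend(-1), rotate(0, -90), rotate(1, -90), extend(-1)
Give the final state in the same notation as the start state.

initial: config: θ0=0°, θ1=270°, e=3
t=1 rotate(0, -90) ⇒ config: θ0=270°, θ1=270°, e=3
t=2 extend(1) ⇒ config: θ0=270°, θ1=270°, e=3
t=3 extend(-1) ⇒ config: θ0=270°, θ1=270°, e=2
t=4 rotate(0, -90) ⇒ config: θ0=270°, θ1=270°, e=2
t=5 rotate(1, -90) ⇒ config: θ0=270°, θ1=180°, e=2
t=6 extend(-1) ⇒ config: θ0=270°, θ1=180°, e=1

config: θ0=270°, θ1=180°, e=1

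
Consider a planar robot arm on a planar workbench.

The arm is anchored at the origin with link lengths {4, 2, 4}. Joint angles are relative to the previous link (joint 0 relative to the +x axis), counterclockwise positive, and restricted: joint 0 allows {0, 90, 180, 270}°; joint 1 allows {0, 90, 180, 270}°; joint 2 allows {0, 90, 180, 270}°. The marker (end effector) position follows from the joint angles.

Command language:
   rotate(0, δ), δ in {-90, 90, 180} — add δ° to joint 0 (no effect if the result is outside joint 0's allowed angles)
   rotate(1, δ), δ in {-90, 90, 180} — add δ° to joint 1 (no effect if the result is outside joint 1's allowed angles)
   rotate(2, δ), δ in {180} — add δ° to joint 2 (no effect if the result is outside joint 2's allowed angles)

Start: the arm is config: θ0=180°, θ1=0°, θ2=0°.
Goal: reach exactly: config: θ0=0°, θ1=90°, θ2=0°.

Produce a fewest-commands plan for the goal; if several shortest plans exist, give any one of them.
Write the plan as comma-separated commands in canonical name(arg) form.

rotate(1, 90), rotate(0, 180)

initial: config: θ0=180°, θ1=0°, θ2=0°
step 1 (rotate(1, 90)): config: θ0=180°, θ1=90°, θ2=0°
step 2 (rotate(0, 180)): config: θ0=0°, θ1=90°, θ2=0°
nothing shorter than 2 reaches the goal.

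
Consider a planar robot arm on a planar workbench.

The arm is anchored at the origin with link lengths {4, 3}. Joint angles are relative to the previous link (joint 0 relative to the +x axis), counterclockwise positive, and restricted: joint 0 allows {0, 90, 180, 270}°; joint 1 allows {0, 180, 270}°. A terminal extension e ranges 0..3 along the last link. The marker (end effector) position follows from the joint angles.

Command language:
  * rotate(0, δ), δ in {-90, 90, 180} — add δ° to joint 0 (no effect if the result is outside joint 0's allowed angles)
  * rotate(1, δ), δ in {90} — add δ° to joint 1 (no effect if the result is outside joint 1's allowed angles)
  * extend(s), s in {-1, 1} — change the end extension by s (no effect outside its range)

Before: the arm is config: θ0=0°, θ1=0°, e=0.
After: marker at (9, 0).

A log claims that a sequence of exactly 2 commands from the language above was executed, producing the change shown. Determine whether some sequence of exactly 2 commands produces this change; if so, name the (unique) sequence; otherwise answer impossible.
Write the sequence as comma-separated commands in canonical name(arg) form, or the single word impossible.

extend(1), extend(1)

begin: config: θ0=0°, θ1=0°, e=0
[1] after extend(1): config: θ0=0°, θ1=0°, e=1
[2] after extend(1): config: θ0=0°, θ1=0°, e=2
no other 2-command option fits: unique.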